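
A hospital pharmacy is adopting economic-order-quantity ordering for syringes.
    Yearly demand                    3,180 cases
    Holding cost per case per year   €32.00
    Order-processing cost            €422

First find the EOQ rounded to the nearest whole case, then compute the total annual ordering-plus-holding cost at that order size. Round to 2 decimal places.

Optimal lot size Q* = (2 × 3,180 × €422 / €32)^½ ≈ 289.61 → Q = 290 cases
Ordering: D/Q × S = 3,180/290 × €422 = €4,627.45
Holding:  Q/2 × H = 290/2 × €32 = €4,640.00
Total = €4,627.45 + €4,640.00 = €9,267.45

€9,267.45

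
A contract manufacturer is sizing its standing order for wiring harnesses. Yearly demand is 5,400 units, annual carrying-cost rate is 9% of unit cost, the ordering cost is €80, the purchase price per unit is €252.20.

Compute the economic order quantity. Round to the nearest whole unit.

195 units

H = i·C = 0.09 × €252.2 = €22.6980 per unit-year
EOQ = √(2DS/H) = √(2 × 5,400 × 80 / 22.698)
    = √(38,065.03) ≈ 195.10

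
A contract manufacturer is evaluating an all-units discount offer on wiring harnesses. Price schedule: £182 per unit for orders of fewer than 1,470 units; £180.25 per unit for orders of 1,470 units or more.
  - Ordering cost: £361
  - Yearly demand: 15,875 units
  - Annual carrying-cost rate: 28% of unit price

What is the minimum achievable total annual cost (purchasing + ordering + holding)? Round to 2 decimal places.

£2,902,462.75

H₁ = 28%×£182 = £50.9600;  H₂ = 28%×£180.25 = £50.4700
EOQ₁ = √(2×15,875×361/50.9600) = 474.25  (< 1,470, feasible at tier 1)
EOQ₂ = √(2×15,875×361/50.4700) = 476.55  (< 1,470 → use Q = 1,470 at tier-2 price)
TC(tier 1 (EOQ₁), Q≈474.3) = £2,913,417.97
TC(tier 2, Q≈1,470.0) = £2,902,462.75
Minimum at tier 2: £2,902,462.75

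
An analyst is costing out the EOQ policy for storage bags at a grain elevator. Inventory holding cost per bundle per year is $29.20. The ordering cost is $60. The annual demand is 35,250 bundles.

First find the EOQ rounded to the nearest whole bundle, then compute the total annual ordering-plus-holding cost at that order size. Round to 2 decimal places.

$11,113.78

2DS/H = 2·35,250·60/29.2 = 144,863.01
EOQ = √144,863.01 ≈ 380.61 → Q = 381 bundles
Orders/yr = 35,250/381 = 92.520; ordering cost = 92.520 × $60 = $5,551.18
Average inventory = 381/2 = 190.5; holding cost = 190.5 × $29.2 = $5,562.60
Total = $5,551.18 + $5,562.60 = $11,113.78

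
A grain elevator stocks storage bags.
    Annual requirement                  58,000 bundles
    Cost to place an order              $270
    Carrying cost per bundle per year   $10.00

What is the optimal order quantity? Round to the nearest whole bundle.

Q* = √(2·D·S / H) = √(2·58,000·270 / 10) = √3,132,000.0 ≈ 1,769.75

1,770 bundles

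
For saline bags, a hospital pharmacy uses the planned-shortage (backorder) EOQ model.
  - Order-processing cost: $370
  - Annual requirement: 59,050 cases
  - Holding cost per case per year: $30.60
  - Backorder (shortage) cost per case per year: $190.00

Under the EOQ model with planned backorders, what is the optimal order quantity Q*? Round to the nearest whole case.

Basic EOQ = √(2·59,050·370/30.6) = 1,194.992
Backorder adjustment √((H+b)/b) = √((30.6+190)/190) = 1.0775
Q* = 1,194.992 × 1.0775 ≈ 1,287.63

1,288 cases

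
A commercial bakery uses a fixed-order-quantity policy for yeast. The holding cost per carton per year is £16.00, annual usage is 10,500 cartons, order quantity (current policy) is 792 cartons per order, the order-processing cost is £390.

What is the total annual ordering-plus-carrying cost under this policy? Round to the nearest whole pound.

Orders/yr = 10,500/792 = 13.258; ordering cost = 13.258 × £390 = £5,170.45
Average inventory = 792/2 = 396; holding cost = 396 × £16 = £6,336.00
Total = £5,170.45 + £6,336.00 = £11,506.45

£11,506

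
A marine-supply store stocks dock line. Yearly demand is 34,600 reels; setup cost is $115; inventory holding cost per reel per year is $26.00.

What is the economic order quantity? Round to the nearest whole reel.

553 reels

2DS/H = 2·34,600·115/26 = 306,076.92
EOQ = √306,076.92 ≈ 553.24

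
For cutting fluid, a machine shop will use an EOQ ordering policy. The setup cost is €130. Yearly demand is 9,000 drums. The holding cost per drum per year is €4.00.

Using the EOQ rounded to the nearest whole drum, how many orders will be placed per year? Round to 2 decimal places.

Optimal lot size Q* = (2 × 9,000 × €130 / €4)^½ ≈ 764.85 → Q = 765
Orders per year = D/Q = 9,000 / 765 = 11.765

11.76 orders per year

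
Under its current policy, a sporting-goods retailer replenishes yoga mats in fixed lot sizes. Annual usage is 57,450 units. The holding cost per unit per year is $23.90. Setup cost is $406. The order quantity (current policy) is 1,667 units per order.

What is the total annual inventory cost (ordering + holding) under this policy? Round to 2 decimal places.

$33,912.67

Ordering: D/Q × S = 57,450/1,667 × $406 = $13,992.02
Holding:  Q/2 × H = 1,667/2 × $23.9 = $19,920.65
Total = $13,992.02 + $19,920.65 = $33,912.67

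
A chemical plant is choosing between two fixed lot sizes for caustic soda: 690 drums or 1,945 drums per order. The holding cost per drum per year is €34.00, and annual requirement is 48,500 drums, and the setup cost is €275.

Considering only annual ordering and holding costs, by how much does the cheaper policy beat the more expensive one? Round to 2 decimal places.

TC(Q) = (D/Q)S + (Q/2)H
TC(690) = (48,500/690)×275 + (690/2)×34 = €31,059.71
TC(1,945) = (48,500/1,945)×275 + (1,945/2)×34 = €39,922.33
Lots of 690 are cheaper by €8,862.62.

€8,862.62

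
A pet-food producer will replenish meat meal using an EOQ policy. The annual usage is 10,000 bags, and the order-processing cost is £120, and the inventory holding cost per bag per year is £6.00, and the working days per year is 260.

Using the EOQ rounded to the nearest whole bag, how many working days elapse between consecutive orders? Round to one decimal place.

16.4 days

Q* = √(2·D·S / H) = √(2·10,000·120 / 6) = √400,000.0 ≈ 632.46 → Q = 632 bags
Days between orders = 260 / (D/Q) = 260 / 15.823 ≈ 16.432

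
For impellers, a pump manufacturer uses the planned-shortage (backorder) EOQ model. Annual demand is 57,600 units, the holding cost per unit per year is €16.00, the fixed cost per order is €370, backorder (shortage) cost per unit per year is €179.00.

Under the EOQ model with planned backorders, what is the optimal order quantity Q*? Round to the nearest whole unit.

Q* = √(2DS/H) · √((H + b)/b)
   = √(2 × 57,600 × 370 / 16) · √((16 + 179) / 179)
   = 1,632.176 × 1.0437 ≈ 1,703.56

1,704 units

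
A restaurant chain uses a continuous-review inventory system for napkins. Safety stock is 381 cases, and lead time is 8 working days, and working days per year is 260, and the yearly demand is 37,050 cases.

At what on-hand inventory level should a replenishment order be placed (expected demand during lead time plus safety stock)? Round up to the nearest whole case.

Daily demand d = 37,050 / 260 = 142.500 cases/day
Demand during lead time = 142.500 × 8 = 1,140.00
Reorder point = 1,140.00 + 381 = 1,521.00 → round up

1,521 cases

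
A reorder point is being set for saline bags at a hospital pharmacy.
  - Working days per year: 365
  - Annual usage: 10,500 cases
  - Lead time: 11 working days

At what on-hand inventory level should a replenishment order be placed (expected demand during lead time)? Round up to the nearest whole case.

Daily demand d = 10,500 / 365 = 28.767 cases/day
Demand during lead time = 28.767 × 11 = 316.44
Reorder point = 316.44 → round up

317 cases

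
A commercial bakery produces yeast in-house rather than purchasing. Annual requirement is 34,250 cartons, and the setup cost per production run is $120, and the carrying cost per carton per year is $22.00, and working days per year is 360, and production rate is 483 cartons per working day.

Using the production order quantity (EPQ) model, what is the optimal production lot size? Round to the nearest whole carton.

682 cartons

d = 34,250/360 = 95.1389 cartons/day;  effective holding cost H(1 − d/p) = 22·(1 − 95.1389/483) = 17.66655
Q* = √(2DS / H_eff) = √(2·34,250·120 / 17.66655) ≈ 682.12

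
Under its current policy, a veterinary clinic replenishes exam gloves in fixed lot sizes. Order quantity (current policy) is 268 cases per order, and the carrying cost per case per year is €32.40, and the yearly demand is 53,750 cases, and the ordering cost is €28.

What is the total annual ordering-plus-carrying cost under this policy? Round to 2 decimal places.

Orders/yr = 53,750/268 = 200.560; ordering cost = 200.560 × €28 = €5,615.67
Average inventory = 268/2 = 134; holding cost = 134 × €32.4 = €4,341.60
Total = €5,615.67 + €4,341.60 = €9,957.27

€9,957.27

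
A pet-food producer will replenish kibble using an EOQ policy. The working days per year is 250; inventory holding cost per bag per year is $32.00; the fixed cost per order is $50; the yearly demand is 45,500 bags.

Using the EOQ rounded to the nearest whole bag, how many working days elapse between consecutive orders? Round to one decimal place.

2.1 days

Q* = √(2·D·S / H) = √(2·45,500·50 / 32) = √142,187.5 ≈ 377.08 → Q = 377 bags
T = Q/D × 250 days = 377/45,500 × 250 = 2.071 days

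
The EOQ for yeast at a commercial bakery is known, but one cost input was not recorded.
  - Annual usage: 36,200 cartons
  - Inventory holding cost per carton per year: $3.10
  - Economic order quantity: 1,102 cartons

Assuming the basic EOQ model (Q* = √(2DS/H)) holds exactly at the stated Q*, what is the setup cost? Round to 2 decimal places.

$52.00

Since Q* = (2DS/H)^½, squaring gives Q*²·H = 2DS.
S = Q²H / (2D) = 1,102² × 3.1 / (2 × 36,200) = 51.9980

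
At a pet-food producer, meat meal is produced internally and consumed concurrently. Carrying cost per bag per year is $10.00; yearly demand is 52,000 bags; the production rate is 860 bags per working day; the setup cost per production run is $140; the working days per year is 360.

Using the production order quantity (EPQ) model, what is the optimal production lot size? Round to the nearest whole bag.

d = 52,000/360 = 144.4444 bags/day;  effective holding cost H(1 − d/p) = 10·(1 − 144.4444/860) = 8.32041
Q* = √(2DS / H_eff) = √(2·52,000·140 / 8.32041) ≈ 1,322.84

1,323 bags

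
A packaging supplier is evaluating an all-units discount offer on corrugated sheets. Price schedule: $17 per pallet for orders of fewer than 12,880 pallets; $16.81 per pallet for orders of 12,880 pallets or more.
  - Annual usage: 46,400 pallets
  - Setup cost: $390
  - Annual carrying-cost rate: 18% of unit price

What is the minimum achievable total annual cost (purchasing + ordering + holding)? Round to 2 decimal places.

$799,323.66

H₁ = 18%×$17 = $3.0600;  H₂ = 18%×$16.81 = $3.0258
EOQ₁ = √(2×46,400×390/3.0600) = 3,439.11  (< 12,880, feasible at tier 1)
EOQ₂ = √(2×46,400×390/3.0258) = 3,458.49  (< 12,880 → use Q = 12,880 at tier-2 price)
TC(tier 1 (EOQ₁), Q≈3,439.1) = $799,323.66
TC(tier 2, Q≈12,880.0) = $800,875.12
Minimum at tier 1 (EOQ₁): $799,323.66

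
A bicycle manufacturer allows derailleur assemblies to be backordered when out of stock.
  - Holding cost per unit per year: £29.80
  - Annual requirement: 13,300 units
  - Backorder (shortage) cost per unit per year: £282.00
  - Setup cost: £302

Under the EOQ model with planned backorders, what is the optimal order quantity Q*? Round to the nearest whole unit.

546 units

Q* = √(2DS/H) · √((H + b)/b)
   = √(2 × 13,300 × 302 / 29.8) · √((29.8 + 282) / 282)
   = 519.202 × 1.0515 ≈ 545.95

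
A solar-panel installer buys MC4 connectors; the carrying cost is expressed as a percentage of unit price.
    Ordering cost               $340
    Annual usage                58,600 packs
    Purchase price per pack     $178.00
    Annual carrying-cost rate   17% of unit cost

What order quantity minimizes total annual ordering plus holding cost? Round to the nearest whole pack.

Holding cost per pack per year: H = 17% × $178 = $30.2600
2DS/H = 2·58,600·340/30.26 = 1,316,853.93
EOQ = √1,316,853.93 ≈ 1,147.54

1,148 packs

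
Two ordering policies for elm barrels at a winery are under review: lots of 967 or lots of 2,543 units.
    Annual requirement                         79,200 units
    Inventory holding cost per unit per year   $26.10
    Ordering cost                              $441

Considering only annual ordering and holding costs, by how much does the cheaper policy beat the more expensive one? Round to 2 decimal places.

For each Q, cost = (D/Q)·S + (Q/2)·H.
TC(967) = (79,200/967)×441 + (967/2)×26.1 = $48,738.48
TC(2,543) = (79,200/2,543)×441 + (2,543/2)×26.1 = $46,920.79
|ΔTC| = |$48,738.48 − $46,920.79| = $1,817.69

$1,817.69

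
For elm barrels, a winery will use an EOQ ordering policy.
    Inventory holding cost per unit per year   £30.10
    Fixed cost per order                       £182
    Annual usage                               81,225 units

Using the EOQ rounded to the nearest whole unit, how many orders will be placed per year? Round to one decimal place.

82.0 orders per year

2DS/H = 2·81,225·182/30.1 = 982,255.81
EOQ = √982,255.81 ≈ 991.09 → Q = 991
Orders per year = D/Q = 81,225 / 991 = 81.963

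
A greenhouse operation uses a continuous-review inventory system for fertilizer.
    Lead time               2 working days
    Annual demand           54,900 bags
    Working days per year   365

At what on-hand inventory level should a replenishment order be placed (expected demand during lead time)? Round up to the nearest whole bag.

301 bags

Daily demand d = 54,900 / 365 = 150.411 bags/day
Demand during lead time = 150.411 × 2 = 300.82
Reorder point = 300.82 → round up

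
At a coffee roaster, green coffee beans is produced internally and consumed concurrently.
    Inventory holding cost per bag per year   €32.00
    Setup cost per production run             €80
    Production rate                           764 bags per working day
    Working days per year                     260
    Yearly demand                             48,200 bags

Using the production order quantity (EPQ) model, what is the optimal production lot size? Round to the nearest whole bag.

Daily demand d = 48,200/260 = 185.385; p = 764; 1 − d/p = 0.75735
EPQ = √(2DS / (H(1 − d/p)))
    = √(2 × 48,200 × 80 / (32 × 0.75735)) ≈ 564.11

564 bags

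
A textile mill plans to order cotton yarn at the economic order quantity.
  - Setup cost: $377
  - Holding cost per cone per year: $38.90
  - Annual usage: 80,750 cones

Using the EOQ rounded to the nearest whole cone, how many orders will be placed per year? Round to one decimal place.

Q* = √(2·D·S / H) = √(2·80,750·377 / 38.9) = √1,565,179.9 ≈ 1,251.07 → Q = 1,251
N = D/Q = 80,750/1,251 ≈ 64.548 orders/yr

64.5 orders per year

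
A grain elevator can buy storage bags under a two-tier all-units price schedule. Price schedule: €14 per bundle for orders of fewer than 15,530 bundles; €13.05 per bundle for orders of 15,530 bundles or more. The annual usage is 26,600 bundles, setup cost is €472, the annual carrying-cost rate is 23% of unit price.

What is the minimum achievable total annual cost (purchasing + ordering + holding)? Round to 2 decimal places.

H₁ = 23%×€14 = €3.2200;  H₂ = 23%×€13.05 = €3.0015
EOQ₁ = √(2×26,600×472/3.2200) = 2,792.54  (< 15,530, feasible at tier 1)
EOQ₂ = √(2×26,600×472/3.0015) = 2,892.40  (< 15,530 → use Q = 15,530 at tier-2 price)
TC(tier 1 (EOQ₁), Q≈2,792.5) = €381,391.97
TC(tier 2, Q≈15,530.0) = €371,245.10
Minimum at tier 2: €371,245.10

€371,245.10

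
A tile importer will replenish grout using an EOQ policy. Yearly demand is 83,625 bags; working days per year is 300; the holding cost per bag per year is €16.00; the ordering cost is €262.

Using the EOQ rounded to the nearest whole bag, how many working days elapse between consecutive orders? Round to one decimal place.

2DS/H = 2·83,625·262/16 = 2,738,718.75
EOQ = √2,738,718.75 ≈ 1,654.91 → Q = 1,655 bags
T = Q/D × 300 days = 1,655/83,625 × 300 = 5.937 days

5.9 days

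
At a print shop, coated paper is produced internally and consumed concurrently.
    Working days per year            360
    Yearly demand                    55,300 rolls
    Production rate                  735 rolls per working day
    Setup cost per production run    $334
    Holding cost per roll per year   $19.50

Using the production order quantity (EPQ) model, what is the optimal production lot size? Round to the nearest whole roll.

d = 55,300/360 = 153.6111 rolls/day;  effective holding cost H(1 − d/p) = 19.5·(1 − 153.6111/735) = 15.42460
Q* = √(2DS / H_eff) = √(2·55,300·334 / 15.42460) ≈ 1,547.55

1,548 rolls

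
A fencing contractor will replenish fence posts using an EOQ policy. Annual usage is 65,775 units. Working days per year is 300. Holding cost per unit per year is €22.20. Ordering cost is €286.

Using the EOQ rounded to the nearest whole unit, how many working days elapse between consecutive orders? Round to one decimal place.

2DS/H = 2·65,775·286/22.2 = 1,694,743.24
EOQ = √1,694,743.24 ≈ 1,301.82 → Q = 1,302 units
Cycle time = (working days × Q)/D = (300 × 1,302) / 65,775 = 5.938 days

5.9 days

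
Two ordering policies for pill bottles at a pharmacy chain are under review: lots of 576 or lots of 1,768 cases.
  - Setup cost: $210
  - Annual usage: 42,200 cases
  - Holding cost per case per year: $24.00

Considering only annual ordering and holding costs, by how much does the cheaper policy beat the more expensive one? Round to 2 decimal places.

Annual cost at Q: ordering D·S/Q plus holding Q·H/2.
TC(576) = (42,200/576)×210 + (576/2)×24 = $22,297.42
TC(1,768) = (42,200/1,768)×210 + (1,768/2)×24 = $26,228.44
Cheaper: Q = 576.  Difference = $3,931.03

$3,931.03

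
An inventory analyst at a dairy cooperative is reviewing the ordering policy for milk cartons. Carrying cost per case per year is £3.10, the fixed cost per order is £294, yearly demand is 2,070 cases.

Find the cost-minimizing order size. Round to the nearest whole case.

Q* = √(2·D·S / H) = √(2·2,070·294 / 3.1) = √392,632.3 ≈ 626.60

627 cases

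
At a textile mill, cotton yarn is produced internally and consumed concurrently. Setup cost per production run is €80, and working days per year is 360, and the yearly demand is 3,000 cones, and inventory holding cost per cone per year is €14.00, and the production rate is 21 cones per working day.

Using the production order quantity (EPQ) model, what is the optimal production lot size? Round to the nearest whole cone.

Daily demand d = 3,000/360 = 8.333; p = 21; 1 − d/p = 0.60317
EPQ = √(2DS / (H(1 − d/p)))
    = √(2 × 3,000 × 80 / (14 × 0.60317)) ≈ 238.42

238 cones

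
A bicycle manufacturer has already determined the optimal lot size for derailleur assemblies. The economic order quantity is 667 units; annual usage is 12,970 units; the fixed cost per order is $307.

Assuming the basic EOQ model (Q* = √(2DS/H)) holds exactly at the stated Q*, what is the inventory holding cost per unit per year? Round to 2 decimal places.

EOQ relation: Q² = 2DS/H, so rearrange for the unknown.
H = 2DS / Q² = 2 × 12,970 × 307 / 667² = 17.9002

$17.90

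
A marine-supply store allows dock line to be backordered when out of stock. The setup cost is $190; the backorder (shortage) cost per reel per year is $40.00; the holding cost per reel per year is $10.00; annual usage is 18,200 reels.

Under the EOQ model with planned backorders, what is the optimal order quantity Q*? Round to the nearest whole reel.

930 reels

Basic EOQ = √(2·18,200·190/10) = 831.625
Backorder adjustment √((H+b)/b) = √((10+40)/40) = 1.1180
Q* = 831.625 × 1.1180 ≈ 929.78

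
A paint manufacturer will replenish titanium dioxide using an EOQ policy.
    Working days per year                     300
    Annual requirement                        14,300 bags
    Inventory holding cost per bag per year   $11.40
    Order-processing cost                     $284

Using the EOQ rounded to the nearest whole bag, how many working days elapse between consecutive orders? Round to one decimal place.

17.7 days

EOQ = √(2DS/H) = √(2 × 14,300 × 284 / 11.4)
    = √(712,491.23) ≈ 844.09 → Q = 844 bags
Days between orders = 300 / (D/Q) = 300 / 16.943 ≈ 17.706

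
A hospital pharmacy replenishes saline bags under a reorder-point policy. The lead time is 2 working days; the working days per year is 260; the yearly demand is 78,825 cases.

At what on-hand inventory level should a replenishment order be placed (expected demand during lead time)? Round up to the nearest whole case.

Daily demand d = 78,825 / 260 = 303.173 cases/day
Demand during lead time = 303.173 × 2 = 606.35
Reorder point = 606.35 → round up

607 cases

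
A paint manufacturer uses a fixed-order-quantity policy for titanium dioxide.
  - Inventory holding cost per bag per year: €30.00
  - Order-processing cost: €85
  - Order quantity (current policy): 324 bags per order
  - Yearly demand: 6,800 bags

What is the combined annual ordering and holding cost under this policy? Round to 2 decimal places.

€6,643.95

Annual ordering cost = (D/Q)·S = (6,800/324) × 85 = €1,783.95
Annual holding cost  = (Q/2)·H = (324/2) × 30 = €4,860.00
Total = €1,783.95 + €4,860.00 = €6,643.95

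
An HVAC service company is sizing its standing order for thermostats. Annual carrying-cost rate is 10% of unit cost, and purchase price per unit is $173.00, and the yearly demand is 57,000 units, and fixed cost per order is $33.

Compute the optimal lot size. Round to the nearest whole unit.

Carrying cost H = $173 × 10% = $17.3000/unit/yr
2DS/H = 2·57,000·33/17.3 = 217,456.65
EOQ = √217,456.65 ≈ 466.32

466 units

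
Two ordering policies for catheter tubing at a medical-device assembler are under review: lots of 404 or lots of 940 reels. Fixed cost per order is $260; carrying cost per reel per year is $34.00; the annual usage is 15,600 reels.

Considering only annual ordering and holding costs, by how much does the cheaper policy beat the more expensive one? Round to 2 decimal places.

Annual cost at Q: ordering D·S/Q plus holding Q·H/2.
TC(404) = (15,600/404)×260 + (404/2)×34 = $16,907.60
TC(940) = (15,600/940)×260 + (940/2)×34 = $20,294.89
Lots of 404 are cheaper by $3,387.29.

$3,387.29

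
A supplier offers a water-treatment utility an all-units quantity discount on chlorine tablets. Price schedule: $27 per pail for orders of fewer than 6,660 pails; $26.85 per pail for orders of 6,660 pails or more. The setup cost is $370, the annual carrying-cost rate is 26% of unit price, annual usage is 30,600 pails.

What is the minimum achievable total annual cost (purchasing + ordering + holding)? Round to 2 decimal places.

H₁ = 26%×$27 = $7.0200;  H₂ = 26%×$26.85 = $6.9810
EOQ₁ = √(2×30,600×370/7.0200) = 1,796.01  (< 6,660, feasible at tier 1)
EOQ₂ = √(2×30,600×370/6.9810) = 1,801.02  (< 6,660 → use Q = 6,660 at tier-2 price)
TC(tier 1 (EOQ₁), Q≈1,796.0) = $838,807.97
TC(tier 2, Q≈6,660.0) = $846,556.73
Minimum at tier 1 (EOQ₁): $838,807.97

$838,807.97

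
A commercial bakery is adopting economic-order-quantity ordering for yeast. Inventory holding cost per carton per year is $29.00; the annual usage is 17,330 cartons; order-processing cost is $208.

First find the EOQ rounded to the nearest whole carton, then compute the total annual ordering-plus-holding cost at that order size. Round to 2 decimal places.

Optimal lot size Q* = (2 × 17,330 × $208 / $29)^½ ≈ 498.59 → Q = 499 cartons
Annual ordering cost = (D/Q)·S = (17,330/499) × 208 = $7,223.73
Annual holding cost  = (Q/2)·H = (499/2) × 29 = $7,235.50
Total = $7,223.73 + $7,235.50 = $14,459.23

$14,459.23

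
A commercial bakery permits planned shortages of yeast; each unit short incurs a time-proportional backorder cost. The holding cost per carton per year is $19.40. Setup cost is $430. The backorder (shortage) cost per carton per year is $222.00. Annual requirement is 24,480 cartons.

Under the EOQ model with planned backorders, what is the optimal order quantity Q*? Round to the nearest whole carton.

Q* = √(2DS/H) · √((H + b)/b)
   = √(2 × 24,480 × 430 / 19.4) · √((19.4 + 222) / 222)
   = 1,041.727 × 1.0428 ≈ 1,086.29

1,086 cartons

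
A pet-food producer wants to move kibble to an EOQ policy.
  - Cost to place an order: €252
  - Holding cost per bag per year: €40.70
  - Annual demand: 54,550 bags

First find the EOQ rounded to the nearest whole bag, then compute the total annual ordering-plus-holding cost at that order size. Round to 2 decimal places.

2DS/H = 2·54,550·252/40.7 = 675,508.60
EOQ = √675,508.60 ≈ 821.89 → Q = 822 bags
Annual ordering cost = (D/Q)·S = (54,550/822) × 252 = €16,723.36
Annual holding cost  = (Q/2)·H = (822/2) × 40.7 = €16,727.70
Total = €16,723.36 + €16,727.70 = €33,451.06

€33,451.06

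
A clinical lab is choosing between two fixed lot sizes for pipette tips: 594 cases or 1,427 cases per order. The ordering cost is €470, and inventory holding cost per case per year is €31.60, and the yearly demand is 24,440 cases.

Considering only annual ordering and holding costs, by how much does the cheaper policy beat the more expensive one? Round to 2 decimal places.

TC(Q) = (D/Q)S + (Q/2)H
TC(594) = (24,440/594)×470 + (594/2)×31.6 = €28,723.25
TC(1,427) = (24,440/1,427)×470 + (1,427/2)×31.6 = €30,596.21
Lots of 594 are cheaper by €1,872.97.

€1,872.97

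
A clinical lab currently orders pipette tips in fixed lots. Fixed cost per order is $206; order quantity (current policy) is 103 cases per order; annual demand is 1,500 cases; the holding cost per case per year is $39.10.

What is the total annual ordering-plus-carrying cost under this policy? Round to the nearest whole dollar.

$5,014

Ordering: D/Q × S = 1,500/103 × $206 = $3,000.00
Holding:  Q/2 × H = 103/2 × $39.1 = $2,013.65
Total = $3,000.00 + $2,013.65 = $5,013.65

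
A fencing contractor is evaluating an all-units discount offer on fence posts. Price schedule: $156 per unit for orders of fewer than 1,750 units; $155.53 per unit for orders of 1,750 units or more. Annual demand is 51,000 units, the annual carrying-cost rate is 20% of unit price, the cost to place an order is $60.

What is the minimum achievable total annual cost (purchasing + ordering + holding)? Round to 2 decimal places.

$7,960,996.32

H₁ = 20%×$156 = $31.2000;  H₂ = 20%×$155.53 = $31.1060
EOQ₁ = √(2×51,000×60/31.2000) = 442.89  (< 1,750, feasible at tier 1)
EOQ₂ = √(2×51,000×60/31.1060) = 443.56  (< 1,750 → use Q = 1,750 at tier-2 price)
TC(tier 1 (EOQ₁), Q≈442.9) = $7,969,818.25
TC(tier 2, Q≈1,750.0) = $7,960,996.32
Minimum at tier 2: $7,960,996.32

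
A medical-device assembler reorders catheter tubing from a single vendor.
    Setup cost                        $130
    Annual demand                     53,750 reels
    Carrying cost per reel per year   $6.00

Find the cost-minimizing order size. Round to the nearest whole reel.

1,526 reels

Q* = √(2·D·S / H) = √(2·53,750·130 / 6) = √2,329,166.7 ≈ 1,526.16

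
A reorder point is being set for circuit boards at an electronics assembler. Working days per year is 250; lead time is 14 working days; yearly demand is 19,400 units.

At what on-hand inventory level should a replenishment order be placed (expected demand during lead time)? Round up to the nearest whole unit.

1,087 units

Daily demand d = 19,400 / 250 = 77.600 units/day
Demand during lead time = 77.600 × 14 = 1,086.40
Reorder point = 1,086.40 → round up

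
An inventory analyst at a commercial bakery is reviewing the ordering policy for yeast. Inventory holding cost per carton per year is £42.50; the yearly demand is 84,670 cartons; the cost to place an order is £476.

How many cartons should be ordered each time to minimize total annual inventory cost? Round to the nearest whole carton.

1,377 cartons

EOQ = √(2DS/H) = √(2 × 84,670 × 476 / 42.5)
    = √(1,896,608.00) ≈ 1,377.17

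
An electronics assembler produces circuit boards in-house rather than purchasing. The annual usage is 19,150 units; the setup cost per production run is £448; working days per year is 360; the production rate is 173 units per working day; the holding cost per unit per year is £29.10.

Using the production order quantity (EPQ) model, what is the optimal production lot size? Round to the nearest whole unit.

d = 19,150/360 = 53.1944 units/day;  effective holding cost H(1 − d/p) = 29.1·(1 − 53.1944/173) = 20.15226
Q* = √(2DS / H_eff) = √(2·19,150·448 / 20.15226) ≈ 922.73

923 units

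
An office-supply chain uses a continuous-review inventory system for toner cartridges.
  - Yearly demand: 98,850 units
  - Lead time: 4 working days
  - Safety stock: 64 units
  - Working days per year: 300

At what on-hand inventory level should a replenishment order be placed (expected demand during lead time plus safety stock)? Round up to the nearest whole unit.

Daily demand d = 98,850 / 300 = 329.500 units/day
Demand during lead time = 329.500 × 4 = 1,318.00
Reorder point = 1,318.00 + 64 = 1,382.00 → round up

1,382 units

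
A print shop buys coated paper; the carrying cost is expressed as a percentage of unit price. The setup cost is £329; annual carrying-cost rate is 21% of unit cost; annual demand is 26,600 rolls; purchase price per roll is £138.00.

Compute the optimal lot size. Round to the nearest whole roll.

777 rolls

H = i·C = 0.21 × £138 = £28.9800 per roll-year
Q* = √(2·D·S / H) = √(2·26,600·329 / 28.98) = √603,961.4 ≈ 777.15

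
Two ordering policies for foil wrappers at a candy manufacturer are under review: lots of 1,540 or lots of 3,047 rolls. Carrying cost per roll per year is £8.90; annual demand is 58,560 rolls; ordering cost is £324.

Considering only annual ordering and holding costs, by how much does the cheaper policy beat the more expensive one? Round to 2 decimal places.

For each Q, cost = (D/Q)·S + (Q/2)·H.
TC(1,540) = (58,560/1,540)×324 + (1,540/2)×8.9 = £19,173.42
TC(3,047) = (58,560/3,047)×324 + (3,047/2)×8.9 = £19,786.07
|ΔTC| = |£19,173.42 − £19,786.07| = £612.66

£612.66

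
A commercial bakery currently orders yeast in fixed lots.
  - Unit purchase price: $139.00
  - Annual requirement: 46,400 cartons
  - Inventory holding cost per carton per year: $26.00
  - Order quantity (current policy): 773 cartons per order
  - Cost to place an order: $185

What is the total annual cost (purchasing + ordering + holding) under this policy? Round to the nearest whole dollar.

$6,470,754

Orders/yr = 46,400/773 = 60.026; ordering cost = 60.026 × $185 = $11,104.79
Average inventory = 773/2 = 386.5; holding cost = 386.5 × $26 = $10,049.00
Purchase cost = D·C = 46,400 × 139 = $6,449,600.00
Total = $11,104.79 + $10,049.00 + $6,449,600.00 = $6,470,753.79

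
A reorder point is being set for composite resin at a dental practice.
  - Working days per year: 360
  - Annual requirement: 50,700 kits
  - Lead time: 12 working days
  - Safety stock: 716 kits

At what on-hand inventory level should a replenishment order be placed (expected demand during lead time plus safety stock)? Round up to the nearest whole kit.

Daily demand d = 50,700 / 360 = 140.833 kits/day
Demand during lead time = 140.833 × 12 = 1,690.00
Reorder point = 1,690.00 + 716 = 2,406.00 → round up

2,406 kits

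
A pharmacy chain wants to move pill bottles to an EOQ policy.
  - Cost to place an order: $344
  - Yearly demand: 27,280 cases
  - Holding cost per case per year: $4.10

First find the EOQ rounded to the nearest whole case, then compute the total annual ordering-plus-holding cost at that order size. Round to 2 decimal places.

$8,772.20

2DS/H = 2·27,280·344/4.1 = 4,577,717.07
EOQ = √4,577,717.07 ≈ 2,139.56 → Q = 2,140 cases
Ordering: D/Q × S = 27,280/2,140 × $344 = $4,385.20
Holding:  Q/2 × H = 2,140/2 × $4.1 = $4,387.00
Total = $4,385.20 + $4,387.00 = $8,772.20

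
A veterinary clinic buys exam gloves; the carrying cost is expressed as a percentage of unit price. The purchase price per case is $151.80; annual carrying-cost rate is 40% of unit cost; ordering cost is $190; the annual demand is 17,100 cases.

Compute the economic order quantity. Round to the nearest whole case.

Carrying cost H = $151.8 × 40% = $60.7200/case/yr
Q* = √(2·D·S / H) = √(2·17,100·190 / 60.72) = √107,015.8 ≈ 327.13

327 cases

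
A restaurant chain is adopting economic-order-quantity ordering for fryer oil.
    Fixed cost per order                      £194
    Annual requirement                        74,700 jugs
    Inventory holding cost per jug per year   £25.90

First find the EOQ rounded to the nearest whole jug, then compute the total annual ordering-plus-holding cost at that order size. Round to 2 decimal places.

£27,398.45

EOQ = √(2DS/H) = √(2 × 74,700 × 194 / 25.9)
    = √(1,119,057.92) ≈ 1,057.86 → Q = 1,058 jugs
Annual ordering cost = (D/Q)·S = (74,700/1,058) × 194 = £13,697.35
Annual holding cost  = (Q/2)·H = (1,058/2) × 25.9 = £13,701.10
Total = £13,697.35 + £13,701.10 = £27,398.45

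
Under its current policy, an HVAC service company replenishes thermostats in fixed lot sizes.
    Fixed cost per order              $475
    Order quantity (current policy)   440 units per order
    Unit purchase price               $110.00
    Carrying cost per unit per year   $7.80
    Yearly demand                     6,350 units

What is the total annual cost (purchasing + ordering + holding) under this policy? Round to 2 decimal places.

Annual ordering cost = (D/Q)·S = (6,350/440) × 475 = $6,855.11
Annual holding cost  = (Q/2)·H = (440/2) × 7.8 = $1,716.00
Purchase cost = D·C = 6,350 × 110 = $698,500.00
Total = $6,855.11 + $1,716.00 + $698,500.00 = $707,071.11

$707,071.11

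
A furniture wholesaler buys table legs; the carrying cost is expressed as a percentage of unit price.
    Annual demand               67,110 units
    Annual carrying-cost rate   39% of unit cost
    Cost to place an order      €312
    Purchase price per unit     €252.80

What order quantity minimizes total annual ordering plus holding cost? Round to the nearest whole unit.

H = i·C = 0.39 × €252.8 = €98.5920 per unit-year
Q* = √(2·D·S / H) = √(2·67,110·312 / 98.592) = √424,746.8 ≈ 651.73

652 units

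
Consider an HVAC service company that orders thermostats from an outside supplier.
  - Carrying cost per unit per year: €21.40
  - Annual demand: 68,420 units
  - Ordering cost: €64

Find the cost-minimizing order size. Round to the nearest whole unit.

640 units

2DS/H = 2·68,420·64/21.4 = 409,241.12
EOQ = √409,241.12 ≈ 639.72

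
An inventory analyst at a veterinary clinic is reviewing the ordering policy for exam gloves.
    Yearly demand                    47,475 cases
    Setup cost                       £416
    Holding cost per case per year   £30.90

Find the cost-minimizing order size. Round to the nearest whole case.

Q* = √(2·D·S / H) = √(2·47,475·416 / 30.9) = √1,278,291.3 ≈ 1,130.62

1,131 cases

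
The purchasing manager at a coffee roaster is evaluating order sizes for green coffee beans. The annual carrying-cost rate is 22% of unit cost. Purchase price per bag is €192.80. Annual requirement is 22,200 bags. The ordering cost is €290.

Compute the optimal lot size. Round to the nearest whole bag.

551 bags

H = i·C = 0.22 × €192.8 = €42.4160 per bag-year
Q* = √(2·D·S / H) = √(2·22,200·290 / 42.416) = √303,564.7 ≈ 550.97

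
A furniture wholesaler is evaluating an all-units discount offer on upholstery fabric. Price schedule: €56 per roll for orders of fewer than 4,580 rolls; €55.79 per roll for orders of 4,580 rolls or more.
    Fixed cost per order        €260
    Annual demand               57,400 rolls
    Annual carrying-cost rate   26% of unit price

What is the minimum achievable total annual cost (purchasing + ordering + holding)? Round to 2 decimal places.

€3,235,246.75

H₁ = 26%×€56 = €14.5600;  H₂ = 26%×€55.79 = €14.5054
EOQ₁ = √(2×57,400×260/14.5600) = 1,431.78  (< 4,580, feasible at tier 1)
EOQ₂ = √(2×57,400×260/14.5054) = 1,434.47  (< 4,580 → use Q = 4,580 at tier-2 price)
TC(tier 1 (EOQ₁), Q≈1,431.8) = €3,235,246.75
TC(tier 2, Q≈4,580.0) = €3,238,821.88
Minimum at tier 1 (EOQ₁): €3,235,246.75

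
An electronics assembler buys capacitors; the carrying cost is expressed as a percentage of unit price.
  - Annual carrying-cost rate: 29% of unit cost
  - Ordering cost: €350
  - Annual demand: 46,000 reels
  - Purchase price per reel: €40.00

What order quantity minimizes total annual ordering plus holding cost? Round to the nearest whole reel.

Carrying cost H = €40 × 29% = €11.6000/reel/yr
EOQ = √(2DS/H) = √(2 × 46,000 × 350 / 11.6)
    = √(2,775,862.07) ≈ 1,666.09

1,666 reels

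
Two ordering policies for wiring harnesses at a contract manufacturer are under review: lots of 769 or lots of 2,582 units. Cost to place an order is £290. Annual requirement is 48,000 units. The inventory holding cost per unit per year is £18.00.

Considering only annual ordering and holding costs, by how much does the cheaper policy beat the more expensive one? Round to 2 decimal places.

£3,606.74

For each Q, cost = (D/Q)·S + (Q/2)·H.
TC(769) = (48,000/769)×290 + (769/2)×18 = £25,022.43
TC(2,582) = (48,000/2,582)×290 + (2,582/2)×18 = £28,629.17
Lots of 769 are cheaper by £3,606.74.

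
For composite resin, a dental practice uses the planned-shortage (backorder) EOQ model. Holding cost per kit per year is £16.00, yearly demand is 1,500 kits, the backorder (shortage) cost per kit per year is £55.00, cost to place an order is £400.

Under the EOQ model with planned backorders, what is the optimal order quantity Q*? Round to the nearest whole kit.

Q* = √(2DS/H) · √((H + b)/b)
   = √(2 × 1,500 × 400 / 16) · √((16 + 55) / 55)
   = 273.861 × 1.1362 ≈ 311.16

311 kits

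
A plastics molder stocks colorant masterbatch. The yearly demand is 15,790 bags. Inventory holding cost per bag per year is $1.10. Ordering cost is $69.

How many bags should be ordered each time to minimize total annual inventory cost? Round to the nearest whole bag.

Q* = √(2·D·S / H) = √(2·15,790·69 / 1.1) = √1,980,927.3 ≈ 1,407.45

1,407 bags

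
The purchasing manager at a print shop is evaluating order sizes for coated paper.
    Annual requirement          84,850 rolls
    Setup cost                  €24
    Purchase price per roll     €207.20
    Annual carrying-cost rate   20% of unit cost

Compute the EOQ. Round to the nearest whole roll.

H = i·C = 0.2 × €207.2 = €41.4400 per roll-year
Optimal lot size Q* = (2 × 84,850 × €24 / €41.44)^½ ≈ 313.50

313 rolls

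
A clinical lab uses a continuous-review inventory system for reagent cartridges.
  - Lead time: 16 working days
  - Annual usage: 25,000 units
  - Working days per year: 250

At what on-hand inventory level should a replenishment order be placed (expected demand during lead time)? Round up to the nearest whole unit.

1,600 units

Daily demand d = 25,000 / 250 = 100.000 units/day
Demand during lead time = 100.000 × 16 = 1,600.00
Reorder point = 1,600.00 → round up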